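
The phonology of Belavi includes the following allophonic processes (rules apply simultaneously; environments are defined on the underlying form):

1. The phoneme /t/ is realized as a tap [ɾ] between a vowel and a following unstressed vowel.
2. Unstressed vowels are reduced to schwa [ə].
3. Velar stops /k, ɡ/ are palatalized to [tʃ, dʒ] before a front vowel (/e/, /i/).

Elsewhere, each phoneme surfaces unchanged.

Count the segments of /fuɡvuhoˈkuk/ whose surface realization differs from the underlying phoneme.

3

Segments that undergo a rule: /u/ → [ə] (rule 2); /u/ → [ə] (rule 2); /o/ → [ə] (rule 2).
All other segments surface unchanged.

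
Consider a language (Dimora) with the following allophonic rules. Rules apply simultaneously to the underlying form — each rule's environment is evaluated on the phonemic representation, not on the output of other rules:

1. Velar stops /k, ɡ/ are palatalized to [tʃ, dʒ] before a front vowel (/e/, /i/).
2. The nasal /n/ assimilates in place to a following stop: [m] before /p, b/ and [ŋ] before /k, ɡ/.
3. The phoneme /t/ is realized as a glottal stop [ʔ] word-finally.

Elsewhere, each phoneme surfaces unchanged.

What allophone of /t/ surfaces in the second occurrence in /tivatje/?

/t/ (between /a/ and /j/): rule 3 targets it, but not word-finally → unchanged [t].

[t]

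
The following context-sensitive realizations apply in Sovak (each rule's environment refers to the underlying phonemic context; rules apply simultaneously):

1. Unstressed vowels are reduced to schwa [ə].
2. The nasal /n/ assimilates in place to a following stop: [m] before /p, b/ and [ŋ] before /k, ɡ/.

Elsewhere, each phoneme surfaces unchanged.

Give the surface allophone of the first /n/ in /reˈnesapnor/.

[n]

/n/ — between /e/ and /e/; rule 2 does not apply here → [n].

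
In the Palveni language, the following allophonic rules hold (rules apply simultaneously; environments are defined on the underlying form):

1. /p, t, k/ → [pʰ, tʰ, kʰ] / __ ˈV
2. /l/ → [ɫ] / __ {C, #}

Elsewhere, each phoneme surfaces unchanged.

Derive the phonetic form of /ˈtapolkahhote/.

[ˈtʰapoɫkahhote]

/t/ meets the environment for rule 1 (immediately before a stressed vowel) → [tʰ].
/a/ stays [a].
/p/ — between /a/ and /o/; rule 1 does not apply here → [p].
/o/ stays [o].
/l/ (between /o/ and /k/): word-finally or immediately before a consonant, so rule 2 applies → [ɫ].
/k/ (between /l/ and /a/): rule 1 targets it, but not immediately before a stressed vowel → unchanged [k].
/a/ (between /k/ and /h/): no rule targets it → [a].
/h/ (between /a/ and /h/) is unaffected → [h].
/h/ stays [h].
/o/ (between /h/ and /t/): no rule targets it → [o].
/t/ (between /o/ and /e/): rule 1 targets it, but not immediately before a stressed vowel → unchanged [t].
/e/ — not in any rule's target class → [e].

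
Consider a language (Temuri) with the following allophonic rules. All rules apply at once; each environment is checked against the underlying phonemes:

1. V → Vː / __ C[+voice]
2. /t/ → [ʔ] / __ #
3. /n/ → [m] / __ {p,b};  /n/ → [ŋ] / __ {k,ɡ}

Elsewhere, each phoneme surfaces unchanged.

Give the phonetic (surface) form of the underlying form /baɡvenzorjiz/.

[baːɡveːnzoːrjiːz]

/b/ (word-initial) is unaffected → [b].
/a/ — between /b/ and /ɡ/, before a voiced consonant — surfaces as [aː] (rule 1).
/ɡ/ stays [ɡ].
/v/ — not in any rule's target class → [v].
Rule 1 applies to /e/ (between /v/ and /n/: before a voiced consonant) → [eː].
/n/ (between /e/ and /z/): rule 3 targets it, but not before a labial or velar stop → unchanged [n].
/z/ (between /n/ and /o/): no rule targets it → [z].
/o/ — between /z/ and /r/, before a voiced consonant — surfaces as [oː] (rule 1).
/r/ — not in any rule's target class → [r].
/j/ (between /r/ and /i/) is unaffected → [j].
/i/ meets the environment for rule 1 (before a voiced consonant) → [iː].
/z/ (word-final): no rule targets it → [z].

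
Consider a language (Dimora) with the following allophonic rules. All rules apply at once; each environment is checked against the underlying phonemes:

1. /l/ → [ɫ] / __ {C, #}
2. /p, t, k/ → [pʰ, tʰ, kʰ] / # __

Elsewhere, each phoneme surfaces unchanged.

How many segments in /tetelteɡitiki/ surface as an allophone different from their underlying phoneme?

2

Segments that undergo a rule: /t/ → [tʰ] (rule 2); /l/ → [ɫ] (rule 1).
All other segments surface unchanged.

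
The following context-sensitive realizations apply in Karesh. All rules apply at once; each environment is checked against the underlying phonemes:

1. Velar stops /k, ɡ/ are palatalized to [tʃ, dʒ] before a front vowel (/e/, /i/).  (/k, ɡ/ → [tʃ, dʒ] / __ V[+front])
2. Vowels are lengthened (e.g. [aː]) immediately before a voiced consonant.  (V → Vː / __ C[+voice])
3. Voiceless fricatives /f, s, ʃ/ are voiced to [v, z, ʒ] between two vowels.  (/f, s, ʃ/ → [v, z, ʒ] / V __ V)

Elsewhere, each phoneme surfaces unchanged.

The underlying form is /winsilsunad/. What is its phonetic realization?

[wiːnsiːlsuːnaːd]

/w/ (word-initial) is unaffected → [w].
/i/ — between /w/ and /n/, before a voiced consonant — surfaces as [iː] (rule 2).
/n/ (between /i/ and /s/): no rule targets it → [n].
/s/ (between /n/ and /i/) fails the environment for rule 3, so it stays [s].
/i/ — between /s/ and /l/, before a voiced consonant — surfaces as [iː] (rule 2).
/l/ stays [l].
/s/ (between /l/ and /u/): rule 3 targets it, but not between two vowels → unchanged [s].
/u/ — between /s/ and /n/, before a voiced consonant — surfaces as [uː] (rule 2).
/n/ (between /u/ and /a/): no rule targets it → [n].
/a/ (between /n/ and /d/): before a voiced consonant, so rule 2 applies → [aː].
/d/ (word-final) is unaffected → [d].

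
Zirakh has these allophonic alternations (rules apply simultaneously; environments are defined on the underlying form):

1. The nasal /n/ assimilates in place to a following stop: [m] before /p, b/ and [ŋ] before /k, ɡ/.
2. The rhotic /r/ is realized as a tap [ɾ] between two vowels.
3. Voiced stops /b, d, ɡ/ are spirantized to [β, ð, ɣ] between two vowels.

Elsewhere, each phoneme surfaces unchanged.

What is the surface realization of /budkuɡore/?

/b/ — word-initial; rule 3 does not apply here → [b].
/u/ (between /b/ and /d/) is unaffected → [u].
/d/ (between /u/ and /k/): rule 3 targets it, but not between two vowels → unchanged [d].
/k/ (between /d/ and /u/) is unaffected → [k].
/u/ — not in any rule's target class → [u].
/ɡ/ (between /u/ and /o/) occurs between two vowels → [ɣ] by rule 3.
/o/ — not in any rule's target class → [o].
/r/ meets the environment for rule 2 (between two vowels) → [ɾ].
/e/ (word-final) is unaffected → [e].

[budkuɣoɾe]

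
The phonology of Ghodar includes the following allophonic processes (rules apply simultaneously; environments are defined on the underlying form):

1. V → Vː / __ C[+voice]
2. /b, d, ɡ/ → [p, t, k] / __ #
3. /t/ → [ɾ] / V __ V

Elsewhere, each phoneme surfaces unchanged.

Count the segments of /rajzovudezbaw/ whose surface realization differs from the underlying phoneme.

Segments that undergo a rule: /a/ → [aː] (rule 1); /o/ → [oː] (rule 1); /u/ → [uː] (rule 1); /e/ → [eː] (rule 1); /a/ → [aː] (rule 1).
All other segments surface unchanged.

5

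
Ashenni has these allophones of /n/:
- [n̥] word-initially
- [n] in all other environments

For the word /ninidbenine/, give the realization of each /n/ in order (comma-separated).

[n̥], [n], [n], [n]

Occurrence 1 (position 1): word-initially → [n̥].
Occurrence 2 (position 3): no conditioning environment matches → elsewhere allophone [n].
Occurrence 3 (position 8): no conditioning environment matches → elsewhere allophone [n].
Occurrence 4 (position 10): no conditioning environment matches → elsewhere allophone [n].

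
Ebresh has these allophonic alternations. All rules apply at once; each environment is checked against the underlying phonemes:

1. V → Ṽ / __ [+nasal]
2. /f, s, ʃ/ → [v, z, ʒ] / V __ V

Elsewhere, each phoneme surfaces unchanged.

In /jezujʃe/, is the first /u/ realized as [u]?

Yes

/u/ (between /z/ and /j/) is in the target of rule 1 but the environment (before a nasal consonant) is not met → [u].
The actual realization is [u], which matches [u].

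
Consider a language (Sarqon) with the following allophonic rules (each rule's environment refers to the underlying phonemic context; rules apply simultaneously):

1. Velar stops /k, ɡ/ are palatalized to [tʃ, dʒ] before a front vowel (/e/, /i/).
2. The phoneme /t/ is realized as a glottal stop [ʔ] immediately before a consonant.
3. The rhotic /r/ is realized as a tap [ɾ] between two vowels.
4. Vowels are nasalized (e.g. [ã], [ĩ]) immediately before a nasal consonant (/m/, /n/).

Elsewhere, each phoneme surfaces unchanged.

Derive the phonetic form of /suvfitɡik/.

/u/ — between /s/ and /v/; rule 4 does not apply here → [u].
/i/ — between /f/ and /t/; rule 4 does not apply here → [i].
/t/ — between /i/ and /ɡ/, immediately before a consonant — surfaces as [ʔ] (rule 2).
/ɡ/ (between /t/ and /i/) occurs before a front vowel → [dʒ] by rule 1.
/i/ — between /ɡ/ and /k/; rule 4 does not apply here → [i].
/k/ — word-final; rule 1 does not apply here → [k].

[suvfiʔdʒik]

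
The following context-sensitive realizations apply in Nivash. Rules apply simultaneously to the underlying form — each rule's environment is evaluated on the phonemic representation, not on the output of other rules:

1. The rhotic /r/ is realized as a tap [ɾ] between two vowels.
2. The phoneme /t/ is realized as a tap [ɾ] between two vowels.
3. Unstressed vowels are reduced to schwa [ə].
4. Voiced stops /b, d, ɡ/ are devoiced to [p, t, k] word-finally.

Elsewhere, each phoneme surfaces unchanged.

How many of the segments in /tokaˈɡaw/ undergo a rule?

Segments that undergo a rule: /o/ → [ə] (rule 3); /a/ → [ə] (rule 3).
All other segments surface unchanged.

2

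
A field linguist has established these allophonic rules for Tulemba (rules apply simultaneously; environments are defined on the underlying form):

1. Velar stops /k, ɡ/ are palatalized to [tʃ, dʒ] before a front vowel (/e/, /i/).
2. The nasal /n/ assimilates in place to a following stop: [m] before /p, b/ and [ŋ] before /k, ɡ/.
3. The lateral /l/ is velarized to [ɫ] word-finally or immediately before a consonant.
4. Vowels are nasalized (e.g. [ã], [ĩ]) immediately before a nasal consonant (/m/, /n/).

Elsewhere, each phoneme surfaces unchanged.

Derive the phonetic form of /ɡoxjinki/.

[ɡoxjĩŋtʃi]

/ɡ/ (word-initial): rule 1 targets it, but not before a front vowel → unchanged [ɡ].
/o/ (between /ɡ/ and /x/) is in the target of rule 4 but the environment (before a nasal consonant) is not met → [o].
/x/ (between /o/ and /j/): no rule targets it → [x].
/j/ — not in any rule's target class → [j].
/i/ (between /j/ and /n/): before a nasal consonant, so rule 4 applies → [ĩ].
/n/ meets the environment for rule 2 (before a labial or velar stop) → [ŋ].
/k/ (between /n/ and /i/) occurs before a front vowel → [tʃ] by rule 1.
/i/ (word-final) is in the target of rule 4 but the environment (before a nasal consonant) is not met → [i].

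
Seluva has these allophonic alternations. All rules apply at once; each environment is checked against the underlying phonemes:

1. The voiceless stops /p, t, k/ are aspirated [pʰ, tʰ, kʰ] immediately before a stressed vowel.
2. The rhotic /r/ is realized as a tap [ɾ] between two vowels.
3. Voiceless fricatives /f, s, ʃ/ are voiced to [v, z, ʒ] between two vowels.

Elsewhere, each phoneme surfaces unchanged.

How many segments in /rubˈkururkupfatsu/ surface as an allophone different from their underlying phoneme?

2

Segments that undergo a rule: /k/ → [kʰ] (rule 1); /r/ → [ɾ] (rule 2).
All other segments surface unchanged.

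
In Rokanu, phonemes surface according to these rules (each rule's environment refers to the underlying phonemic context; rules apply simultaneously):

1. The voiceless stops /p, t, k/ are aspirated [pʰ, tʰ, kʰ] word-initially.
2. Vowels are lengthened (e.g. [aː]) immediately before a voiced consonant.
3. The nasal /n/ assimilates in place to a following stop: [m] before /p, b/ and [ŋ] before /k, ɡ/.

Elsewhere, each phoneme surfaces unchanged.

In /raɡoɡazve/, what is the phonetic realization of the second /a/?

[aː]

Rule 2 applies to /a/ (between /ɡ/ and /z/: before a voiced consonant) → [aː].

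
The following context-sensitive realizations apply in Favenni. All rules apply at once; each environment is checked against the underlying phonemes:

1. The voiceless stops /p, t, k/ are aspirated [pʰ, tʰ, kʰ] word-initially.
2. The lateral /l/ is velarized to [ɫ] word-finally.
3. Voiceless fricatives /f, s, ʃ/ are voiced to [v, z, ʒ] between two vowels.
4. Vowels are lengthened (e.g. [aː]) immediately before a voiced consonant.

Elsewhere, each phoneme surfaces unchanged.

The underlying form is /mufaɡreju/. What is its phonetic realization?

[muvaːɡreːju]

/m/ stays [m].
/u/ (between /m/ and /f/): rule 4 targets it, but not before a voiced consonant → unchanged [u].
/f/ — between /u/ and /a/, between two vowels — surfaces as [v] (rule 3).
/a/ meets the environment for rule 4 (before a voiced consonant) → [aː].
/ɡ/ (between /a/ and /r/) is unaffected → [ɡ].
/r/ (between /ɡ/ and /e/): no rule targets it → [r].
/e/ meets the environment for rule 4 (before a voiced consonant) → [eː].
/j/ (between /e/ and /u/): no rule targets it → [j].
/u/ (word-final): rule 4 targets it, but not before a voiced consonant → unchanged [u].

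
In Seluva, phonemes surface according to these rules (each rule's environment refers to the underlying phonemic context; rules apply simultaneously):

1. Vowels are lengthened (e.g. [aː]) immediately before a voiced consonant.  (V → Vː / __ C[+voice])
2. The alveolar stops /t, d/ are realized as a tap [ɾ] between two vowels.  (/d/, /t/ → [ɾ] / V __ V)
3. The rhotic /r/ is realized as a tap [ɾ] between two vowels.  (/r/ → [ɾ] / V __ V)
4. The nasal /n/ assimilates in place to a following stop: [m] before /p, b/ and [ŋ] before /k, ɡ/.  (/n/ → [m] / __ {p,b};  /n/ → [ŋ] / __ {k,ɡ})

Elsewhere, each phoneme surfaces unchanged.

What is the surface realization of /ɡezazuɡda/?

[ɡeːzaːzuːɡda]

/e/ (between /ɡ/ and /z/): before a voiced consonant, so rule 1 applies → [eː].
/a/ (between /z/ and /z/): before a voiced consonant, so rule 1 applies → [aː].
Rule 1 applies to /u/ (between /z/ and /ɡ/: before a voiced consonant) → [uː].
/d/ (between /ɡ/ and /a/): rule 2 targets it, but not between two vowels → unchanged [d].
/a/ (word-final) is in the target of rule 1 but the environment (before a voiced consonant) is not met → [a].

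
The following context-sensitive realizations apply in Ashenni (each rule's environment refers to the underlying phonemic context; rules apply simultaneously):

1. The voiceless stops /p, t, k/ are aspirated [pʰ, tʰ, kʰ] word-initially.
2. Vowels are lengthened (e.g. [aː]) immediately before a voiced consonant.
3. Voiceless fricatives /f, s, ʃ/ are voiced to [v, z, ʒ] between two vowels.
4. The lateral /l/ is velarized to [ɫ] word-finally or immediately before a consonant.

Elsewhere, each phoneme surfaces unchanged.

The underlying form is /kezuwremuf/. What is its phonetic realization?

/k/ (word-initial): word-initially, so rule 1 applies → [kʰ].
/e/ (between /k/ and /z/): before a voiced consonant, so rule 2 applies → [eː].
Rule 2 applies to /u/ (between /z/ and /w/: before a voiced consonant) → [uː].
Rule 2 applies to /e/ (between /r/ and /m/: before a voiced consonant) → [eː].
/u/ (between /m/ and /f/) fails the environment for rule 2, so it stays [u].
/f/ — word-final; rule 3 does not apply here → [f].

[kʰeːzuːwreːmuf]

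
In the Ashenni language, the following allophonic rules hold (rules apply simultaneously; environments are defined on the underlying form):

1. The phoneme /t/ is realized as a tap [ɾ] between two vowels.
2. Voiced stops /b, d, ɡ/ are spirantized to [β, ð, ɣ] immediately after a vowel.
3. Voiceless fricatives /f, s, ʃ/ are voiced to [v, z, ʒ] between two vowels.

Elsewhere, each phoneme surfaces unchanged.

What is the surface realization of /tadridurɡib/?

[taðriðurɡiβ]

/t/ — word-initial; rule 1 does not apply here → [t].
Rule 2 applies to /d/ (between /a/ and /r/: immediately after a vowel) → [ð].
/d/ (between /i/ and /u/) occurs immediately after a vowel → [ð] by rule 2.
/ɡ/ (between /r/ and /i/) is in the target of rule 2 but the environment (immediately after a vowel) is not met → [ɡ].
/b/ (word-final) occurs immediately after a vowel → [β] by rule 2.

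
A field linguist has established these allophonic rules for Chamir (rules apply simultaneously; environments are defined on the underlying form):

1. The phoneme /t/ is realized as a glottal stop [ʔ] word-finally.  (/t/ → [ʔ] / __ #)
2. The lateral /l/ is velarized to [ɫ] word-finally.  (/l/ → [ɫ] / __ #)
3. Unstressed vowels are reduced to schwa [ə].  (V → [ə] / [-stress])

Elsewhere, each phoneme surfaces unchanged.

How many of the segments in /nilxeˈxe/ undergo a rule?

Segments that undergo a rule: /i/ → [ə] (rule 3); /e/ → [ə] (rule 3).
All other segments surface unchanged.

2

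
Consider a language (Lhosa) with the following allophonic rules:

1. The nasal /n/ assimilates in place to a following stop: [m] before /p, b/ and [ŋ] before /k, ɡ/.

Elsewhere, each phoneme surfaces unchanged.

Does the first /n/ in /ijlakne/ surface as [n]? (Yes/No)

Yes

/n/ (between /k/ and /e/) fails the environment for rule 1, so it stays [n].
The actual realization is [n], which matches [n].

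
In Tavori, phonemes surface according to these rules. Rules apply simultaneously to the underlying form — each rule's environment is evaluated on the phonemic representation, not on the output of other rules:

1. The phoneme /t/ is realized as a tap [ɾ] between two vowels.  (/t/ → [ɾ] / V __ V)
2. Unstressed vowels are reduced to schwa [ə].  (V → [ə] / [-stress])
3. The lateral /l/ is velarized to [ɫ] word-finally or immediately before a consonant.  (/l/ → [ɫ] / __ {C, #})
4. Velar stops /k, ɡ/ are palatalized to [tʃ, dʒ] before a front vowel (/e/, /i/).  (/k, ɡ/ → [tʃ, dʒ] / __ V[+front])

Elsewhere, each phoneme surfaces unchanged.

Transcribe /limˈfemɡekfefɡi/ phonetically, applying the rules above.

/l/ — word-initial; rule 3 does not apply here → [l].
/i/ (between /l/ and /m/) occurs in an unstressed syllable → [ə] by rule 2.
/m/ stays [m].
/f/ stays [f].
/e/ (between /f/ and /m/): rule 2 targets it, but not in an unstressed syllable → unchanged [e].
/m/ stays [m].
/ɡ/ (between /m/ and /e/): before a front vowel, so rule 4 applies → [dʒ].
/e/ (between /ɡ/ and /k/) occurs in an unstressed syllable → [ə] by rule 2.
/k/ (between /e/ and /f/) is in the target of rule 4 but the environment (before a front vowel) is not met → [k].
/f/ (between /k/ and /e/): no rule targets it → [f].
Rule 2 applies to /e/ (between /f/ and /f/: in an unstressed syllable) → [ə].
/f/ stays [f].
/ɡ/ (between /f/ and /i/) occurs before a front vowel → [dʒ] by rule 4.
/i/ — word-final, in an unstressed syllable — surfaces as [ə] (rule 2).

[ləmˈfemdʒəkfəfdʒə]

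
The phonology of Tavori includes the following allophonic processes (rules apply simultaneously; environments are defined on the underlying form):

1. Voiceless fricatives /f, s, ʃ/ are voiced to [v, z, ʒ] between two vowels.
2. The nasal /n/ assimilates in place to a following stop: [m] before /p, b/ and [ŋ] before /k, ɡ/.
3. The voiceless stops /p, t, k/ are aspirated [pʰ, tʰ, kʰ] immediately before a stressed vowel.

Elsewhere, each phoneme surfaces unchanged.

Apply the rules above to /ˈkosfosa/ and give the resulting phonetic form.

/k/ (word-initial): immediately before a stressed vowel, so rule 3 applies → [kʰ].
/o/ — not in any rule's target class → [o].
/s/ (between /o/ and /f/): rule 1 targets it, but not between two vowels → unchanged [s].
/f/ (between /s/ and /o/) fails the environment for rule 1, so it stays [f].
/o/ — not in any rule's target class → [o].
/s/ meets the environment for rule 1 (between two vowels) → [z].
/a/ (word-final): no rule targets it → [a].

[ˈkʰosfoza]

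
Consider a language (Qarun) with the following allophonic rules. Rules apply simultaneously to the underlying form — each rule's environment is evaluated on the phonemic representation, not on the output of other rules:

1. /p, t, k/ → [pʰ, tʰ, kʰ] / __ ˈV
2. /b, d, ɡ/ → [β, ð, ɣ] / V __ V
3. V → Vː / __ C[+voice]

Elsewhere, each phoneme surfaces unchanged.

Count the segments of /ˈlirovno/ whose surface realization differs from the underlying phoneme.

Segments that undergo a rule: /i/ → [iː] (rule 3); /o/ → [oː] (rule 3).
All other segments surface unchanged.

2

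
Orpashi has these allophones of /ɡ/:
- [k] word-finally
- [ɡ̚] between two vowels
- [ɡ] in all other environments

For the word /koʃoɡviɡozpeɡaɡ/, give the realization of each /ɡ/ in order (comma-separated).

Occurrence 1 (position 5): no conditioning environment matches → elsewhere allophone [ɡ].
Occurrence 2 (position 8): between two vowels → [ɡ̚].
Occurrence 3 (position 13): between two vowels → [ɡ̚].
Occurrence 4 (position 15): word-finally → [k].

[ɡ], [ɡ̚], [ɡ̚], [k]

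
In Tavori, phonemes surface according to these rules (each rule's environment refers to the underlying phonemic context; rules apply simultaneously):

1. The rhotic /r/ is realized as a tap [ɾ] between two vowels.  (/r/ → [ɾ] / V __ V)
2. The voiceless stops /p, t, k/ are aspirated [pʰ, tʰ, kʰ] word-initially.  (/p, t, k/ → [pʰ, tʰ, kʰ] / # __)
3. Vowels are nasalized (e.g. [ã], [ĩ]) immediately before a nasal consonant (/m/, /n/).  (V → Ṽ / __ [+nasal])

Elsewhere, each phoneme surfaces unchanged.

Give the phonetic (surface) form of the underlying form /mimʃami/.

/m/ (word-initial) is unaffected → [m].
/i/ (between /m/ and /m/) occurs before a nasal consonant → [ĩ] by rule 3.
/m/ (between /i/ and /ʃ/): no rule targets it → [m].
/ʃ/ (between /m/ and /a/): no rule targets it → [ʃ].
/a/ meets the environment for rule 3 (before a nasal consonant) → [ã].
/m/ — not in any rule's target class → [m].
/i/ (word-final): rule 3 targets it, but not before a nasal consonant → unchanged [i].

[mĩmʃãmi]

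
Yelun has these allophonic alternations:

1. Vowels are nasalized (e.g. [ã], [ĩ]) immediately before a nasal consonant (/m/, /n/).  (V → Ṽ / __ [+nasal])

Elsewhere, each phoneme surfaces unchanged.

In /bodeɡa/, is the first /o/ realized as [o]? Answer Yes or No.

Yes

/o/ (between /b/ and /d/) fails the environment for rule 1, so it stays [o].
The actual realization is [o], which matches [o].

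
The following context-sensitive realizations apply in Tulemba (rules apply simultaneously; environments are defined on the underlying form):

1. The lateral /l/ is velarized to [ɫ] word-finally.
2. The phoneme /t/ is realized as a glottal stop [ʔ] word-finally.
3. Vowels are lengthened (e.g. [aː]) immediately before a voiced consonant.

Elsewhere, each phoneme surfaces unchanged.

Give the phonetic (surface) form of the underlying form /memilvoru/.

/m/ (word-initial): no rule targets it → [m].
/e/ — between /m/ and /m/, before a voiced consonant — surfaces as [eː] (rule 3).
/m/ — not in any rule's target class → [m].
Rule 3 applies to /i/ (between /m/ and /l/: before a voiced consonant) → [iː].
/l/ (between /i/ and /v/) fails the environment for rule 1, so it stays [l].
/v/ (between /l/ and /o/) is unaffected → [v].
/o/ meets the environment for rule 3 (before a voiced consonant) → [oː].
/r/ — not in any rule's target class → [r].
/u/ (word-final): rule 3 targets it, but not before a voiced consonant → unchanged [u].

[meːmiːlvoːru]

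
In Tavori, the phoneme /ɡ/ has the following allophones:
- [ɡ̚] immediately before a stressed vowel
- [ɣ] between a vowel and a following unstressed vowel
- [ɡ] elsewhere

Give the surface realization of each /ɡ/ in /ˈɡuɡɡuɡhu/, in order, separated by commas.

[ɡ̚], [ɡ], [ɡ], [ɡ]

Occurrence 1 (position 1): immediately before a stressed vowel → [ɡ̚].
Occurrence 2 (position 3): no conditioning environment matches → elsewhere allophone [ɡ].
Occurrence 3 (position 4): no conditioning environment matches → elsewhere allophone [ɡ].
Occurrence 4 (position 6): no conditioning environment matches → elsewhere allophone [ɡ].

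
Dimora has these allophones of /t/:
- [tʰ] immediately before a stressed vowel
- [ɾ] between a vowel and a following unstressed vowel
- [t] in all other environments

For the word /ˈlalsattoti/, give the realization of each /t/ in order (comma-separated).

Occurrence 1 (position 6): no conditioning environment matches → elsewhere allophone [t].
Occurrence 2 (position 7): no conditioning environment matches → elsewhere allophone [t].
Occurrence 3 (position 9): between a vowel and an unstressed vowel → [ɾ].

[t], [t], [ɾ]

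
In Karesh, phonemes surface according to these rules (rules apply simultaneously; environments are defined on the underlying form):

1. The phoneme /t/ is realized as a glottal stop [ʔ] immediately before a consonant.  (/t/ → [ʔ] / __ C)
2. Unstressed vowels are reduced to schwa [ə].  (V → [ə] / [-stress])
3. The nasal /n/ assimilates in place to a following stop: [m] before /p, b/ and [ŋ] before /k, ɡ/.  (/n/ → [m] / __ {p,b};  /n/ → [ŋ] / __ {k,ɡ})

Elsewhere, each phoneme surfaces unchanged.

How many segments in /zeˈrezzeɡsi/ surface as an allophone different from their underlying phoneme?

Segments that undergo a rule: /e/ → [ə] (rule 2); /e/ → [ə] (rule 2); /i/ → [ə] (rule 2).
All other segments surface unchanged.

3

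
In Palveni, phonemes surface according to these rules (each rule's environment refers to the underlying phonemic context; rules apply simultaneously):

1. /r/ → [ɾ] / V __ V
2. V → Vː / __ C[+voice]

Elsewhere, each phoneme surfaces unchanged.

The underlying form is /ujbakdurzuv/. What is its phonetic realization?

/u/ — word-initial, before a voiced consonant — surfaces as [uː] (rule 2).
/j/ stays [j].
/b/ — not in any rule's target class → [b].
/a/ (between /b/ and /k/) fails the environment for rule 2, so it stays [a].
/k/ (between /a/ and /d/): no rule targets it → [k].
/d/ (between /k/ and /u/) is unaffected → [d].
Rule 2 applies to /u/ (between /d/ and /r/: before a voiced consonant) → [uː].
/r/ (between /u/ and /z/) fails the environment for rule 1, so it stays [r].
/z/ stays [z].
/u/ meets the environment for rule 2 (before a voiced consonant) → [uː].
/v/ stays [v].

[uːjbakduːrzuːv]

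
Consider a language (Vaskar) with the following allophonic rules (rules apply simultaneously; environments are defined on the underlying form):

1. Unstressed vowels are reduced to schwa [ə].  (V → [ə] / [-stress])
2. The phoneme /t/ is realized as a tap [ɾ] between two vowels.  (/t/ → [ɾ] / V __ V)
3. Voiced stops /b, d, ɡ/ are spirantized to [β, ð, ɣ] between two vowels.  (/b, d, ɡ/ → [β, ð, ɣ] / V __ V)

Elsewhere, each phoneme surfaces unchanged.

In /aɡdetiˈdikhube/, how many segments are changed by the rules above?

Segments that undergo a rule: /a/ → [ə] (rule 1); /e/ → [ə] (rule 1); /t/ → [ɾ] (rule 2); /i/ → [ə] (rule 1); /d/ → [ð] (rule 3); /u/ → [ə] (rule 1); /b/ → [β] (rule 3); /e/ → [ə] (rule 1).
All other segments surface unchanged.

8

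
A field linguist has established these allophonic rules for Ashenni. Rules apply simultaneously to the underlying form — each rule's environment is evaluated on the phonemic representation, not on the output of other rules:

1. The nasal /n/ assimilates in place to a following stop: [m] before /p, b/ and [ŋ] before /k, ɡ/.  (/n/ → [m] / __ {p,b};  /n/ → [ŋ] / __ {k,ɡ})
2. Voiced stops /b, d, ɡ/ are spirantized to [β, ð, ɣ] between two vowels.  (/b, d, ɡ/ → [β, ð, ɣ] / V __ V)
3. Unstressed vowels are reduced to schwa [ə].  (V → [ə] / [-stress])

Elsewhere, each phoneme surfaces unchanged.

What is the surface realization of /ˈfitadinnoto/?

[ˈfitəðənnətə]

/i/ (between /f/ and /t/) is in the target of rule 3 but the environment (in an unstressed syllable) is not met → [i].
Rule 3 applies to /a/ (between /t/ and /d/: in an unstressed syllable) → [ə].
/d/ (between /a/ and /i/): between two vowels, so rule 2 applies → [ð].
/i/ meets the environment for rule 3 (in an unstressed syllable) → [ə].
/n/ — between /i/ and /n/; rule 1 does not apply here → [n].
/n/ (between /n/ and /o/): rule 1 targets it, but not before a labial or velar stop → unchanged [n].
Rule 3 applies to /o/ (between /n/ and /t/: in an unstressed syllable) → [ə].
/o/ — word-final, in an unstressed syllable — surfaces as [ə] (rule 3).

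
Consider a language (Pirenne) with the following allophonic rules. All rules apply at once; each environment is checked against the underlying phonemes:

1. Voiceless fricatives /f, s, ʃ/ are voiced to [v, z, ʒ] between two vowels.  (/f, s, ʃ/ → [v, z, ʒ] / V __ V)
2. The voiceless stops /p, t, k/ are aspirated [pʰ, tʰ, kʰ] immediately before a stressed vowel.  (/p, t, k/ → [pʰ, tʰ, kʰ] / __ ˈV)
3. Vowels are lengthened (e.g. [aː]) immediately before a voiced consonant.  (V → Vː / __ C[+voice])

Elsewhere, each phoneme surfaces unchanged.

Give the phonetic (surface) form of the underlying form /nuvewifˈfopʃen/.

[nuːveːwifˈfopʃeːn]

/u/ — between /n/ and /v/, before a voiced consonant — surfaces as [uː] (rule 3).
/e/ (between /v/ and /w/) occurs before a voiced consonant → [eː] by rule 3.
/i/ (between /w/ and /f/) fails the environment for rule 3, so it stays [i].
/f/ (between /i/ and /f/): rule 1 targets it, but not between two vowels → unchanged [f].
/f/ (between /f/ and /o/) fails the environment for rule 1, so it stays [f].
/o/ (between /f/ and /p/) is in the target of rule 3 but the environment (before a voiced consonant) is not met → [o].
/p/ (between /o/ and /ʃ/) fails the environment for rule 2, so it stays [p].
/ʃ/ (between /p/ and /e/): rule 1 targets it, but not between two vowels → unchanged [ʃ].
Rule 3 applies to /e/ (between /ʃ/ and /n/: before a voiced consonant) → [eː].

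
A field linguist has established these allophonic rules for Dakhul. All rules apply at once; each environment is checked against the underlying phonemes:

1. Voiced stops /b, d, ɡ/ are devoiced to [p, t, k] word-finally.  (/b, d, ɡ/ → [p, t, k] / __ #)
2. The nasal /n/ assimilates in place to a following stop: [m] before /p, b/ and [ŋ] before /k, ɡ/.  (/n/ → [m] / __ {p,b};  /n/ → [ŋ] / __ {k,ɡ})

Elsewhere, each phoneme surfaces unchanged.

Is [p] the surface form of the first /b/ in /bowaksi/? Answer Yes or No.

No

/b/ (word-initial) is in the target of rule 1 but the environment (word-finally) is not met → [b].
The actual realization is [b], not [p].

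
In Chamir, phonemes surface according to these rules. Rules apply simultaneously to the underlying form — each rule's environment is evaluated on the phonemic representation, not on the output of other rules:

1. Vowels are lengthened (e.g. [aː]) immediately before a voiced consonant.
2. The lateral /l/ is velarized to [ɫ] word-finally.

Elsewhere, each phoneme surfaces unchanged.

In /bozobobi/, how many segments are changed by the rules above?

Segments that undergo a rule: /o/ → [oː] (rule 1); /o/ → [oː] (rule 1); /o/ → [oː] (rule 1).
All other segments surface unchanged.

3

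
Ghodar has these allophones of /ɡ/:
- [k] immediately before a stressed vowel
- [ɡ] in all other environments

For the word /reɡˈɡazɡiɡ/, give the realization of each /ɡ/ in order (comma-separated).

Occurrence 1 (position 3): no conditioning environment matches → elsewhere allophone [ɡ].
Occurrence 2 (position 4): immediately before a stressed vowel → [k].
Occurrence 3 (position 7): no conditioning environment matches → elsewhere allophone [ɡ].
Occurrence 4 (position 9): no conditioning environment matches → elsewhere allophone [ɡ].

[ɡ], [k], [ɡ], [ɡ]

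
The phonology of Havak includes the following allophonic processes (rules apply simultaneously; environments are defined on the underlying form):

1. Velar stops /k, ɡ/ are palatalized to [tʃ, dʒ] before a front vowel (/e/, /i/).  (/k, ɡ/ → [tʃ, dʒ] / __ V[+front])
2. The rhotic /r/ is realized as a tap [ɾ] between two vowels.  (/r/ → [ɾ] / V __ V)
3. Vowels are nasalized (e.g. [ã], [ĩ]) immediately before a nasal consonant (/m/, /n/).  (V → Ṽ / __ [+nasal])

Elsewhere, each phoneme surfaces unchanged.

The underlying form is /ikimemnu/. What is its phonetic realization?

[itʃĩmẽmnu]

/i/ — word-initial; rule 3 does not apply here → [i].
/k/ (between /i/ and /i/) occurs before a front vowel → [tʃ] by rule 1.
/i/ (between /k/ and /m/): before a nasal consonant, so rule 3 applies → [ĩ].
/m/ (between /i/ and /e/): no rule targets it → [m].
/e/ — between /m/ and /m/, before a nasal consonant — surfaces as [ẽ] (rule 3).
/m/ (between /e/ and /n/): no rule targets it → [m].
/n/ (between /m/ and /u/) is unaffected → [n].
/u/ (word-final) fails the environment for rule 3, so it stays [u].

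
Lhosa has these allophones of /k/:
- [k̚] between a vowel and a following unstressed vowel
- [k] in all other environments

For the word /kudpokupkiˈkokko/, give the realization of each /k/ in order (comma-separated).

Occurrence 1 (position 1): no conditioning environment matches → elsewhere allophone [k].
Occurrence 2 (position 6): between a vowel and a following unstressed vowel → [k̚].
Occurrence 3 (position 9): no conditioning environment matches → elsewhere allophone [k].
Occurrence 4 (position 11): no conditioning environment matches → elsewhere allophone [k].
Occurrence 5 (position 13): no conditioning environment matches → elsewhere allophone [k].
Occurrence 6 (position 14): no conditioning environment matches → elsewhere allophone [k].

[k], [k̚], [k], [k], [k], [k]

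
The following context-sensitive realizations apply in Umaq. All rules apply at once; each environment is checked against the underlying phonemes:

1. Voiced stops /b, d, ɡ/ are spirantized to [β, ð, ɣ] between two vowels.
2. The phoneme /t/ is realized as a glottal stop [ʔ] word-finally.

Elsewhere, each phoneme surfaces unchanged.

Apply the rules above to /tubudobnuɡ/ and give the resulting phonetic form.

[tuβuðobnuɡ]

/t/ (word-initial) is in the target of rule 2 but the environment (word-finally) is not met → [t].
Rule 1 applies to /b/ (between /u/ and /u/: between two vowels) → [β].
/d/ (between /u/ and /o/): between two vowels, so rule 1 applies → [ð].
/b/ (between /o/ and /n/) is in the target of rule 1 but the environment (between two vowels) is not met → [b].
/ɡ/ (word-final) fails the environment for rule 1, so it stays [ɡ].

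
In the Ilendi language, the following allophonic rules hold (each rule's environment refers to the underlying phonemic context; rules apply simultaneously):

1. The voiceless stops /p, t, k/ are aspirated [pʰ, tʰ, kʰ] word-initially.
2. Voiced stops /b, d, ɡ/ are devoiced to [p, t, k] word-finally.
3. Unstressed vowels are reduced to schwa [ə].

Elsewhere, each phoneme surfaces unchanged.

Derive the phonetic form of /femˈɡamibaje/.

[fəmˈɡaməbəjə]

/f/ — not in any rule's target class → [f].
/e/ (between /f/ and /m/) occurs in an unstressed syllable → [ə] by rule 3.
/m/ (between /e/ and /ɡ/): no rule targets it → [m].
/ɡ/ (between /m/ and /a/) fails the environment for rule 2, so it stays [ɡ].
/a/ (between /ɡ/ and /m/) fails the environment for rule 3, so it stays [a].
/m/ (between /a/ and /i/) is unaffected → [m].
Rule 3 applies to /i/ (between /m/ and /b/: in an unstressed syllable) → [ə].
/b/ (between /i/ and /a/): rule 2 targets it, but not word-finally → unchanged [b].
Rule 3 applies to /a/ (between /b/ and /j/: in an unstressed syllable) → [ə].
/j/ stays [j].
/e/ meets the environment for rule 3 (in an unstressed syllable) → [ə].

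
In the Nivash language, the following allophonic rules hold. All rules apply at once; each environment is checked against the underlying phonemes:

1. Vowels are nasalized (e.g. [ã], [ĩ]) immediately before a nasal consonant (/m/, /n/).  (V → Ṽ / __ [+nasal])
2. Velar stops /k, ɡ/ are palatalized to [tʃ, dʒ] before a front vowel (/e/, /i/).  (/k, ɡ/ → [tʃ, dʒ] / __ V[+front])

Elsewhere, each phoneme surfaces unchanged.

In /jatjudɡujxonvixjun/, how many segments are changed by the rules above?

2

Segments that undergo a rule: /o/ → [õ] (rule 1); /u/ → [ũ] (rule 1).
All other segments surface unchanged.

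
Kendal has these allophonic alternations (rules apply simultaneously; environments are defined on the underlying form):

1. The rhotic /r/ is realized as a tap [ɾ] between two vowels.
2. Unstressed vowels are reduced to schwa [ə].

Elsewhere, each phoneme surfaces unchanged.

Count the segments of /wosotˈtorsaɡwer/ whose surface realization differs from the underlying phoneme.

Segments that undergo a rule: /o/ → [ə] (rule 2); /o/ → [ə] (rule 2); /a/ → [ə] (rule 2); /e/ → [ə] (rule 2).
All other segments surface unchanged.

4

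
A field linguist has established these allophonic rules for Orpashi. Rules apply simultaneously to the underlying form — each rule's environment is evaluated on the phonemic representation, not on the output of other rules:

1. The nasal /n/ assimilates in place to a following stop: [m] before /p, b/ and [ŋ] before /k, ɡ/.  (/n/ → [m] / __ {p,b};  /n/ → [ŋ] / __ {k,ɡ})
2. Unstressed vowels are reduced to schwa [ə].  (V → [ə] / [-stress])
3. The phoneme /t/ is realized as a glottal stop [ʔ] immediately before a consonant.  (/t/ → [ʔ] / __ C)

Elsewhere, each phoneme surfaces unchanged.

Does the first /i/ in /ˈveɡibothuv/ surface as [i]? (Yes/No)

/i/ (between /ɡ/ and /b/): in an unstressed syllable, so rule 2 applies → [ə].
The actual realization is [ə], not [i].

No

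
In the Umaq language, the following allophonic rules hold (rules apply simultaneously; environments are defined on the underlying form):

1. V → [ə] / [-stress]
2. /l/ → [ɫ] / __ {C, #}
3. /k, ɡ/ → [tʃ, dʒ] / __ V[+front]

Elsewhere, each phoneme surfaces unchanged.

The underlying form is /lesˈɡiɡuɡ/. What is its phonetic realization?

[ləsˈdʒiɡəɡ]

/l/ (word-initial) fails the environment for rule 2, so it stays [l].
/e/ meets the environment for rule 1 (in an unstressed syllable) → [ə].
/s/ — not in any rule's target class → [s].
/ɡ/ (between /s/ and /i/) occurs before a front vowel → [dʒ] by rule 3.
/i/ (between /ɡ/ and /ɡ/) is in the target of rule 1 but the environment (in an unstressed syllable) is not met → [i].
/ɡ/ — between /i/ and /u/; rule 3 does not apply here → [ɡ].
/u/ — between /ɡ/ and /ɡ/, in an unstressed syllable — surfaces as [ə] (rule 1).
/ɡ/ (word-final) is in the target of rule 3 but the environment (before a front vowel) is not met → [ɡ].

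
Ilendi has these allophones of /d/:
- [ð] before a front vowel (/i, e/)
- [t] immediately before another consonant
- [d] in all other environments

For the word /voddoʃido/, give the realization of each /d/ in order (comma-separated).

Occurrence 1 (position 3): immediately before another consonant → [t].
Occurrence 2 (position 4): no conditioning environment matches → elsewhere allophone [d].
Occurrence 3 (position 8): no conditioning environment matches → elsewhere allophone [d].

[t], [d], [d]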